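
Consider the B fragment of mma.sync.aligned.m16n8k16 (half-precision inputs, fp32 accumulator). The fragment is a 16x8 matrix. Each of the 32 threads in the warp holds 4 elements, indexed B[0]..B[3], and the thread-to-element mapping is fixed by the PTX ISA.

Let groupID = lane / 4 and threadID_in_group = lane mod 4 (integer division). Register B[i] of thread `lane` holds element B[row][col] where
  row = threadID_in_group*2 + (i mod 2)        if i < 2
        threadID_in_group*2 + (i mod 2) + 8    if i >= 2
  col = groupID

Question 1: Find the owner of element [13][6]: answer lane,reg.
26,3

c=6->g=6  r=13->rb=1,t=2,b0=1
L=6*4+2=26  i=1*2+1=3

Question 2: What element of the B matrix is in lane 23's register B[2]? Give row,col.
L=23⇒gr=23>>2=5, th=23&3=3
[2]⇒row 3·2+0+8=14  col gr=5

14,5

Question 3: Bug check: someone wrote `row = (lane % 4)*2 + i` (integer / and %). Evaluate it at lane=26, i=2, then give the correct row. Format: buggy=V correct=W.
`(lane % 4)*2 + i`[26,2]->6
lane 26->26/4=6, 26 mod 4=2
i=2  r:2·2+0+8->12  c:6
row: 6 vs 12

buggy=6 correct=12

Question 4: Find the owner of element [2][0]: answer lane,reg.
c=0->g=0  r=2->rb=0,t=1,b0=0
L=0*4+1=1  i=0*2+0=0

1,0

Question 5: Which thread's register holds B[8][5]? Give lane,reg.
20,2

c:5=>grp=5  r:8=>rB=1,tig=0,lo=0
L=5*4+0=20  i=1*2+0=2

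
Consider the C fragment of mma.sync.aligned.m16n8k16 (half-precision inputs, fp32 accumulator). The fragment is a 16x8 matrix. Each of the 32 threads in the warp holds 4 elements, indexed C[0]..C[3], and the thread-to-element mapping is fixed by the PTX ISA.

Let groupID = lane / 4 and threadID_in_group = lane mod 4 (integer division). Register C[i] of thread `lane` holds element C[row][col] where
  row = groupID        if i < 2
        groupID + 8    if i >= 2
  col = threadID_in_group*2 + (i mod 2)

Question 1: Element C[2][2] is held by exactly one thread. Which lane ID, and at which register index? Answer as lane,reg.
r=2⇒gr=2,Rb=0  c=2⇒th=1,odd=0
L=2*4+1=9  i=0*2+0=0

9,0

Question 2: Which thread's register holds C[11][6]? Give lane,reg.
15,2

r=11->g=3,rb=1  c=6->t=3,b0=0
L=3*4+3=15  i=1*2+0=2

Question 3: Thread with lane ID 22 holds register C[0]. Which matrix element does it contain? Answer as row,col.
22: grp=5,tig=2
[0] (5+0,2*2+0) = (5,4)

5,4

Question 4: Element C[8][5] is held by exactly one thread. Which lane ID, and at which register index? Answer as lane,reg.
r=8->g=0,rb=1  c=5->t=2,b0=1
L=0*4+2=2  i=1*2+1=3

2,3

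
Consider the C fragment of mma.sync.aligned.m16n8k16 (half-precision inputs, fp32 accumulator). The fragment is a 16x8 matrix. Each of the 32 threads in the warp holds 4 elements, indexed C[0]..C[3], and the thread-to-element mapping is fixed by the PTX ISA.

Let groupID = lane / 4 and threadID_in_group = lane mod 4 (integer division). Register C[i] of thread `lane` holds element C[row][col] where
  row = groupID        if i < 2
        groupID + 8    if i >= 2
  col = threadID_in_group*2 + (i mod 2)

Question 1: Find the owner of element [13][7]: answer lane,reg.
r=13→G=5,rhi=1  c=7→T=3,p=1
L=5*4+3=23  i=1*2+1=3

23,3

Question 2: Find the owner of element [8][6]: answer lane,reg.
r=8→G=0,rhi=1  c=6→T=3,p=0
L=0*4+3=3  i=1*2+0=2

3,2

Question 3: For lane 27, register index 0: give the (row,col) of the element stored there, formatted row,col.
6,6

lane 27: grp=6 (27/4), tig=3 (27%4)
i=0: r=6+0=6, c=3*2+0=6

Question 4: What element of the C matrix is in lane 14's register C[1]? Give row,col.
3,5

L=14=>grp=14>>2=3, tig=14&3=2
[1]=>row 3+0=3  col 2·2+1=5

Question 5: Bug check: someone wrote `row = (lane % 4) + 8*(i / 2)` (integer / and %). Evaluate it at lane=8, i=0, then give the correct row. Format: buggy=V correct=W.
`(lane % 4) + 8*(i / 2)`[8,0]->0
L=8->g=8>>2=2, t=8&3=0
[0]->row 2+0=2  col 0·2+0=0
row: 0 vs 2

buggy=0 correct=2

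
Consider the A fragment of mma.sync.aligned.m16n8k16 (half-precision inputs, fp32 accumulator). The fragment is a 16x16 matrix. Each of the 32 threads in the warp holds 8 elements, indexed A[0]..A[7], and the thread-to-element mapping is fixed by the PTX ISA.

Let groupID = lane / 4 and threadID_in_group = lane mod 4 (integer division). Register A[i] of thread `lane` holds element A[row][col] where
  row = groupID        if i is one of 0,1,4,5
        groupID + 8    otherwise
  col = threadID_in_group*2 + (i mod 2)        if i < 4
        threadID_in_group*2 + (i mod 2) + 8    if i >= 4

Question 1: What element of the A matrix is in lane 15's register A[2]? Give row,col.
15: G=3,T=3
[2] (3+8,3*2+0+0) = (11,6)

11,6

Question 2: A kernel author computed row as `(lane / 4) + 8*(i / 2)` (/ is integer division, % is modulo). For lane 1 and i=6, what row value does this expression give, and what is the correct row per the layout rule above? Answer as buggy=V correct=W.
buggy=24 correct=8

`(lane / 4) + 8*(i / 2)`[1,6]->24
lane 1: gid=0 (1/4), tid=1 (1%4)
i=6: r=0+8=8, c=1*2+0+8=10
row: 24 vs 8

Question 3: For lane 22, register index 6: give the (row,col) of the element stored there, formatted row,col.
lane 22->22/4=5, 22 mod 4=2
i=6  r:5+8->13  c:2·2+0+8->12

13,12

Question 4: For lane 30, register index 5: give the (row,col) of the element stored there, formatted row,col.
lane 30: gid=7 (30/4), tid=2 (30%4)
i=5: r=7+0=7, c=2*2+1+8=13

7,13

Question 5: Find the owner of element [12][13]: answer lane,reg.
18,7

r:12=>grp=4,rB=1  c:13=>cB=1,tig=2,lo=1
L=4*4+2=18  i=1*4+1*2+1=7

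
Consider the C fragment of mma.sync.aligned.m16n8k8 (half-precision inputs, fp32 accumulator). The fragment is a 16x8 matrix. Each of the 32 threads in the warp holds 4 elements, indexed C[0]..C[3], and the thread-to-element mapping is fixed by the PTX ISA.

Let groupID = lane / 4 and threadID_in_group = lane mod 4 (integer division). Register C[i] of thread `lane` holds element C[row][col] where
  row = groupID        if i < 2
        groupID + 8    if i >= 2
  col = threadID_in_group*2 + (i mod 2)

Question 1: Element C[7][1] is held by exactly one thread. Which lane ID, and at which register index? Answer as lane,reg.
28,1

r=7→G=7,rhi=0  c=1→T=0,p=1
L=7*4+0=28  i=0*2+1=1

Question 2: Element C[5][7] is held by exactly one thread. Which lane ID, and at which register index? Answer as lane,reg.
r=5→G=5,rhi=0  c=7→T=3,p=1
L=5*4+3=23  i=0*2+1=1

23,1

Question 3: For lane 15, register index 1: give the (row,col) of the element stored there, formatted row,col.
15: grp=3,tig=3
[1] (3+0,3*2+1) = (3,7)

3,7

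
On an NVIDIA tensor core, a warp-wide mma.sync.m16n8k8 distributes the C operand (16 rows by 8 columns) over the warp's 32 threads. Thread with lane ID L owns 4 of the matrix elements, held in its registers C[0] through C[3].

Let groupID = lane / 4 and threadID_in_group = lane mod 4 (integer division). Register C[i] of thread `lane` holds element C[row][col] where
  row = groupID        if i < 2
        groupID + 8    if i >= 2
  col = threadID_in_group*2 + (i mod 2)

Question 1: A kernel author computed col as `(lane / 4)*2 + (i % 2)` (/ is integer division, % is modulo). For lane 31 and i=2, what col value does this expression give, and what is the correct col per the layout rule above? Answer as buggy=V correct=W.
`(lane / 4)*2 + (i % 2)`[31,2]->14
lane 31: g=7 (31/4), t=3 (31%4)
i=2: r=7+8=15, c=3*2+0=6
col: 14 vs 6

buggy=14 correct=6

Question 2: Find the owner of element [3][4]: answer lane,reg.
14,0

r=3->g=3,rb=0  c=4->t=2,b0=0
L=3*4+2=14  i=0*2+0=0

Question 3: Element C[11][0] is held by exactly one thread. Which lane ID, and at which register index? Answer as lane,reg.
12,2

r: 11->gid=3,r8=1  c: 0->tid=0,i&1=0
L=3*4+0=12  i=1*2+0=2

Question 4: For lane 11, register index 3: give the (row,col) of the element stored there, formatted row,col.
lane 11: grp=2 (11/4), tig=3 (11%4)
i=3: r=2+8=10, c=3*2+1=7

10,7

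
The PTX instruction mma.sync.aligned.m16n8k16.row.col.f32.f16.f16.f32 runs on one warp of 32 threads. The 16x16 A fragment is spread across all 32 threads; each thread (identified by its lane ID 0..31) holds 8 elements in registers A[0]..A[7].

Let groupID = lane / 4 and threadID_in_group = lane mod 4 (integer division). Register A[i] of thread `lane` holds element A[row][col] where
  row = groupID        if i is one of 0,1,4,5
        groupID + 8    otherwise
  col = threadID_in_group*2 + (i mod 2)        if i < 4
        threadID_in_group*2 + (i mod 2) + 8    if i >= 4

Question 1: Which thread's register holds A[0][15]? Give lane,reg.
3,5

r:0=>grp=0,rB=0  c:15=>cB=1,tig=3,lo=1
L=0*4+3=3  i=1*4+0*2+1=5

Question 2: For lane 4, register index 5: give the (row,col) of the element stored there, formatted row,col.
lane 4->4/4=1, 4 mod 4=0
i=5  r:1+0->1  c:2·0+1+8->9

1,9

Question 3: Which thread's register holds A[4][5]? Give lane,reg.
18,1

r=4→G=4,rhi=0  c=5→chi=0,T=2,p=1
L=4*4+2=18  i=0*4+0*2+1=1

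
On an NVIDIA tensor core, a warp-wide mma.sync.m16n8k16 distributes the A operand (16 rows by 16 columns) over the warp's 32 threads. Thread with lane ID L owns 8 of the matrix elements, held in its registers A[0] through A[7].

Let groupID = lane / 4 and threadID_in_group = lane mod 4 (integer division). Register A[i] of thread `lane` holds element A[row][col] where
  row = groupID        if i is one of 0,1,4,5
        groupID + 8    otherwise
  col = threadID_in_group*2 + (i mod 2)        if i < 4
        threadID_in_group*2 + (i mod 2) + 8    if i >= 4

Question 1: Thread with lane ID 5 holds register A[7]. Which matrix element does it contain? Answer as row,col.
9,11

lane 5: grp=1 (5/4), tig=1 (5%4)
i=7: r=1+8=9, c=1*2+1+8=11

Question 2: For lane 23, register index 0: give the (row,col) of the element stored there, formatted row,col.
5,6

23: G=5,T=3
[0] (5+0,3*2+0+0) = (5,6)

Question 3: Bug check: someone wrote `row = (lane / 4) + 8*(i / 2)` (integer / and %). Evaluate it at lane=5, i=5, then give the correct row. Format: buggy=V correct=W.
`(lane / 4) + 8*(i / 2)`[5,5]->17
5: gid=1,tid=1
[5] (1+0,1*2+1+8) = (1,11)
row: 17 vs 1

buggy=17 correct=1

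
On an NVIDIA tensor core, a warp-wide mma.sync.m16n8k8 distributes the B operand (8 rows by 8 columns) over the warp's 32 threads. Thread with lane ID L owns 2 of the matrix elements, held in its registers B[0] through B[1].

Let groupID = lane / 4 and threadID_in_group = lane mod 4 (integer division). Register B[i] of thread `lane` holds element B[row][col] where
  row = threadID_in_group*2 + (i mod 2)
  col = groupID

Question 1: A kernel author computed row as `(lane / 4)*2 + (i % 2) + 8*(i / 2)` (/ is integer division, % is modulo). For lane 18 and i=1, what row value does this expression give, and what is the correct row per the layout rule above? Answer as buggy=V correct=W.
buggy=9 correct=5

`(lane / 4)*2 + (i % 2) + 8*(i / 2)`[18,1]→9
lane 18: G=4 (18/4), T=2 (18%4)
i=1: r=2*2+1=5, c=G=4
row: 9 vs 5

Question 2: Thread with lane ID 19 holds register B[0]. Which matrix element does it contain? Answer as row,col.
lane 19->19/4=4, 19 mod 4=3
i=0  r:2·3+0->6  c:4

6,4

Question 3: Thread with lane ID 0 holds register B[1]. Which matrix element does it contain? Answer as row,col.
1,0

lane 0→0/4=0, 0 mod 4=0
i=1  r:2·0+1→1  c:0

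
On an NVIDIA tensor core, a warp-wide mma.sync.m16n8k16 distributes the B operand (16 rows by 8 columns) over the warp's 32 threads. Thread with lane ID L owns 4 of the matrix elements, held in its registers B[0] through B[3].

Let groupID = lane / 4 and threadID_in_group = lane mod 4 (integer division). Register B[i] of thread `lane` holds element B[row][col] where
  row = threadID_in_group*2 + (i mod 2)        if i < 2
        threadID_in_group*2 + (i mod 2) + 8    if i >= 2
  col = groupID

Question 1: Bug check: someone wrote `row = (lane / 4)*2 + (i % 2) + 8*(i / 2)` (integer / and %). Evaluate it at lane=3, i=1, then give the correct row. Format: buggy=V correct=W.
buggy=1 correct=7

`(lane / 4)*2 + (i % 2) + 8*(i / 2)`[3,1]=>1
L=3=>grp=3>>2=0, tig=3&3=3
[1]=>row 3·2+1+0=7  col grp=0
row: 1 vs 7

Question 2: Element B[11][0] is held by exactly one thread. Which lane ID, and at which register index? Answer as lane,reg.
c=0⇒gr=0  r=11⇒Rb=1,th=1,odd=1
L=0*4+1=1  i=1*2+1=3

1,3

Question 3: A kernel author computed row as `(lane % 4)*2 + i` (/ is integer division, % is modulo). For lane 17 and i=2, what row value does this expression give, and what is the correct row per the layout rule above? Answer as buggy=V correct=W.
`(lane % 4)*2 + i`[17,2]→4
lane 17: G=4 (17/4), T=1 (17%4)
i=2: r=1*2+0+8=10, c=G=4
row: 4 vs 10

buggy=4 correct=10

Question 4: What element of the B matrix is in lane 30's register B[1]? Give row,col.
5,7

lane 30: gid=7 (30/4), tid=2 (30%4)
i=1: r=2*2+1+0=5, c=gid=7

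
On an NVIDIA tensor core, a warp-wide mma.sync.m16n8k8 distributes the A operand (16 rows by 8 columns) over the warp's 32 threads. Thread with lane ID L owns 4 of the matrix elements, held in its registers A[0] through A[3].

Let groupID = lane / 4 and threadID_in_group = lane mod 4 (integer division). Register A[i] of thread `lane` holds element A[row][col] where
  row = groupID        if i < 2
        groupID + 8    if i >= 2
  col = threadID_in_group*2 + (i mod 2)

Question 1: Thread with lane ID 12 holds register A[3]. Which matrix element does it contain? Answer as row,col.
L=12=>grp=12>>2=3, tig=12&3=0
[3]=>row 3+8=11  col 0·2+1=1

11,1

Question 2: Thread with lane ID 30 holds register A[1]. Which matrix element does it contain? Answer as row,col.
30: gr=7,th=2
[1] (7+0,2*2+1) = (7,5)

7,5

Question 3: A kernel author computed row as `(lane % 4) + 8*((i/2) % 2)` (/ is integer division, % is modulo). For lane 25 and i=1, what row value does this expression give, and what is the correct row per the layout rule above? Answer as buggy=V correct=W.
`(lane % 4) + 8*((i/2) % 2)`[25,1]=>1
lane 25=>25/4=6, 25 mod 4=1
i=1  r:6+0=>6  c:2·1+1=>3
row: 1 vs 6

buggy=1 correct=6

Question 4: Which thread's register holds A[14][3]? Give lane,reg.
r:14=>grp=6,rB=1  c:3=>tig=1,lo=1
L=6*4+1=25  i=1*2+1=3

25,3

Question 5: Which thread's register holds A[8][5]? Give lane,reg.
r: 8->gid=0,r8=1  c: 5->tid=2,i&1=1
L=0*4+2=2  i=1*2+1=3

2,3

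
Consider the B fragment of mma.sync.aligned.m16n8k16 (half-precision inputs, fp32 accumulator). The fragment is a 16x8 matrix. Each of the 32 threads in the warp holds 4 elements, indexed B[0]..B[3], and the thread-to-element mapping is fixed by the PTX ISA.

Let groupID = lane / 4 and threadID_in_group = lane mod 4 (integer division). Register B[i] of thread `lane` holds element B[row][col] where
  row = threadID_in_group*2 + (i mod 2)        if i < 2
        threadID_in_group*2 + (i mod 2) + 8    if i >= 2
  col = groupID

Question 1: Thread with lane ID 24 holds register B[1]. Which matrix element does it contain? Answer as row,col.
24: grp=6,tig=0
[1] (0*2+1+0,6) = (1,6)

1,6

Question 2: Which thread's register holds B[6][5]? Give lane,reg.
c=5→G=5  r=6→rhi=0,T=3,p=0
L=5*4+3=23  i=0*2+0=0

23,0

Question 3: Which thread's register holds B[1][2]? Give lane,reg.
c=2->g=2  r=1->rb=0,t=0,b0=1
L=2*4+0=8  i=0*2+1=1

8,1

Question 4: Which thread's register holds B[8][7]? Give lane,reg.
c=7->g=7  r=8->rb=1,t=0,b0=0
L=7*4+0=28  i=1*2+0=2

28,2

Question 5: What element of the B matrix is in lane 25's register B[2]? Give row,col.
10,6

lane 25: G=6 (25/4), T=1 (25%4)
i=2: r=1*2+0+8=10, c=G=6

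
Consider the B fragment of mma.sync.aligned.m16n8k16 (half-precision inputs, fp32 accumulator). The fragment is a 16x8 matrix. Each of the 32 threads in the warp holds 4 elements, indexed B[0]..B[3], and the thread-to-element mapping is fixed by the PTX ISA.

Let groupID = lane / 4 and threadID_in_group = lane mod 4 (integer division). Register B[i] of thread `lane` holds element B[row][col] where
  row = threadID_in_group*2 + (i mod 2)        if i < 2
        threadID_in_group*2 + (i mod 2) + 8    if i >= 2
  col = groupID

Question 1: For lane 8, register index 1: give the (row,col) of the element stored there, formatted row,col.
1,2

8: gid=2,tid=0
[1] (0*2+1+0,2) = (1,2)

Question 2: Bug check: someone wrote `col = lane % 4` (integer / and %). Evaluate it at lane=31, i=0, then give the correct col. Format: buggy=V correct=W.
buggy=3 correct=7

`lane % 4`[31,0]→3
L=31→G=31>>2=7, T=31&3=3
[0]→row 3·2+0+0=6  col G=7
col: 3 vs 7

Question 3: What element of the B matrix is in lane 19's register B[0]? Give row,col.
6,4

lane 19: G=4 (19/4), T=3 (19%4)
i=0: r=3*2+0+0=6, c=G=4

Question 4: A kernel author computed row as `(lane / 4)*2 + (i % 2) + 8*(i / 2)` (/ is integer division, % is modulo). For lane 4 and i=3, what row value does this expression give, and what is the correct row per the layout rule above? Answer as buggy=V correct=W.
buggy=11 correct=9

`(lane / 4)*2 + (i % 2) + 8*(i / 2)`[4,3]⇒11
L=4⇒gr=4>>2=1, th=4&3=0
[3]⇒row 0·2+1+8=9  col gr=1
row: 11 vs 9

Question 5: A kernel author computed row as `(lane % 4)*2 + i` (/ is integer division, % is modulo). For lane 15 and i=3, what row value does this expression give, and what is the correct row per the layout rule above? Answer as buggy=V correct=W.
`(lane % 4)*2 + i`[15,3]⇒9
lane 15: gr=3 (15/4), th=3 (15%4)
i=3: r=3*2+1+8=15, c=gr=3
row: 9 vs 15

buggy=9 correct=15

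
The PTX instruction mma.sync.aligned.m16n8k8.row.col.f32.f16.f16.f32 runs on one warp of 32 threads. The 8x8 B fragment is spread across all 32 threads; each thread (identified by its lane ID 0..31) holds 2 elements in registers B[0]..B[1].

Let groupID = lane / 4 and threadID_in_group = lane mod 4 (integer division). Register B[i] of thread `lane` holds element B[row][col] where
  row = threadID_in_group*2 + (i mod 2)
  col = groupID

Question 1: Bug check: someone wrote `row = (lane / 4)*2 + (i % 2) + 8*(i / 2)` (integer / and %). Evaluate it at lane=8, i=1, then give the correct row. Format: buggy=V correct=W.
buggy=5 correct=1

`(lane / 4)*2 + (i % 2) + 8*(i / 2)`[8,1]->5
lane 8->8/4=2, 8 mod 4=0
i=1  r:2·0+1->1  c:2
row: 5 vs 1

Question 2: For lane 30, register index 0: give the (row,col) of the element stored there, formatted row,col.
lane 30->30/4=7, 30 mod 4=2
i=0  r:2·2+0->4  c:7

4,7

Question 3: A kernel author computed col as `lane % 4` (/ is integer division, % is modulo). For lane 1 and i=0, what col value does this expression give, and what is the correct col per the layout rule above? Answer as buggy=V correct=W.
buggy=1 correct=0

`lane % 4`[1,0]->1
lane 1->1/4=0, 1 mod 4=1
i=0  r:2·1+0->2  c:0
col: 1 vs 0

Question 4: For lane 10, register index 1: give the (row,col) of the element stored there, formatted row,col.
5,2

lane 10→10/4=2, 10 mod 4=2
i=1  r:2·2+1→5  c:2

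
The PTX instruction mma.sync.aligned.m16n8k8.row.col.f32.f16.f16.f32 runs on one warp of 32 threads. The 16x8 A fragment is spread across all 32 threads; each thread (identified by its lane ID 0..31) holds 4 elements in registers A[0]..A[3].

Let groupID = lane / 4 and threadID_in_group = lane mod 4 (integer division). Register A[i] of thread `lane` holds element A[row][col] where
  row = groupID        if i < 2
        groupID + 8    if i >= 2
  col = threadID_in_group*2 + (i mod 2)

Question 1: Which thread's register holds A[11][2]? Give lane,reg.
r=11->g=3,rb=1  c=2->t=1,b0=0
L=3*4+1=13  i=1*2+0=2

13,2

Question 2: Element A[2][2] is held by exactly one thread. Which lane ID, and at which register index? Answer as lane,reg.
r=2->g=2,rb=0  c=2->t=1,b0=0
L=2*4+1=9  i=0*2+0=0

9,0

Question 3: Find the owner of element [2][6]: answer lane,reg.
r:2=>grp=2,rB=0  c:6=>tig=3,lo=0
L=2*4+3=11  i=0*2+0=0

11,0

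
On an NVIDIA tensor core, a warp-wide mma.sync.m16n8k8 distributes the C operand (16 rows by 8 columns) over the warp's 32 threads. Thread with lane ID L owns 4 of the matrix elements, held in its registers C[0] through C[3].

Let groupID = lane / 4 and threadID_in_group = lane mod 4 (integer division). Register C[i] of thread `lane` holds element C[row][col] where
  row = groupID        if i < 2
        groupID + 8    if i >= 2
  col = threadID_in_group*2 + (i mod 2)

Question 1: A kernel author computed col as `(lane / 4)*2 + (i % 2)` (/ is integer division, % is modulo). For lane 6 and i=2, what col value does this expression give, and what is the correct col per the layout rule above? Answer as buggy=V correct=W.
buggy=2 correct=4

`(lane / 4)*2 + (i % 2)`[6,2]->2
lane 6->6/4=1, 6 mod 4=2
i=2  r:1+8->9  c:2·2+0->4
col: 2 vs 4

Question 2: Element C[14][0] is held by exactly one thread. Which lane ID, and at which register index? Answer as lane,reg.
24,2

r=14→G=6,rhi=1  c=0→T=0,p=0
L=6*4+0=24  i=1*2+0=2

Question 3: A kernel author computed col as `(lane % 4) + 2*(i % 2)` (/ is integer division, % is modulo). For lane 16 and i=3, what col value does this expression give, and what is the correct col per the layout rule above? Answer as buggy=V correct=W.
`(lane % 4) + 2*(i % 2)`[16,3]⇒2
16: gr=4,th=0
[3] (4+8,0*2+1) = (12,1)
col: 2 vs 1

buggy=2 correct=1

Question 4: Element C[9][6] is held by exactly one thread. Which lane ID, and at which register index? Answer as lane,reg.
r:9=>grp=1,rB=1  c:6=>tig=3,lo=0
L=1*4+3=7  i=1*2+0=2

7,2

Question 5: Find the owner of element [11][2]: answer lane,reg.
13,2

r=11->g=3,rb=1  c=2->t=1,b0=0
L=3*4+1=13  i=1*2+0=2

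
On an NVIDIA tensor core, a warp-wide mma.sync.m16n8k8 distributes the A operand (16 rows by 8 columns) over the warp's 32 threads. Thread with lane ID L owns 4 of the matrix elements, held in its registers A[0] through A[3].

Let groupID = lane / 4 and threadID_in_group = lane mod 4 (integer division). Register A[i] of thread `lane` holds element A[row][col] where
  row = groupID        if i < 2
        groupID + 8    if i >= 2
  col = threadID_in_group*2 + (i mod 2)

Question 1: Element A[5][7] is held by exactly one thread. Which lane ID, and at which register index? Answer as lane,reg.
r=5⇒gr=5,Rb=0  c=7⇒th=3,odd=1
L=5*4+3=23  i=0*2+1=1

23,1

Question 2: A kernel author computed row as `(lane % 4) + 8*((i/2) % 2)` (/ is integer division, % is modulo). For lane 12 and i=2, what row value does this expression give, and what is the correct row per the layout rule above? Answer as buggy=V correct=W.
buggy=8 correct=11

`(lane % 4) + 8*((i/2) % 2)`[12,2]⇒8
lane 12: gr=3 (12/4), th=0 (12%4)
i=2: r=3+8=11, c=0*2+0=0
row: 8 vs 11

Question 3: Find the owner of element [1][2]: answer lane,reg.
r:1=>grp=1,rB=0  c:2=>tig=1,lo=0
L=1*4+1=5  i=0*2+0=0

5,0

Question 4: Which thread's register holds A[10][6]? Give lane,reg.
r=10⇒gr=2,Rb=1  c=6⇒th=3,odd=0
L=2*4+3=11  i=1*2+0=2

11,2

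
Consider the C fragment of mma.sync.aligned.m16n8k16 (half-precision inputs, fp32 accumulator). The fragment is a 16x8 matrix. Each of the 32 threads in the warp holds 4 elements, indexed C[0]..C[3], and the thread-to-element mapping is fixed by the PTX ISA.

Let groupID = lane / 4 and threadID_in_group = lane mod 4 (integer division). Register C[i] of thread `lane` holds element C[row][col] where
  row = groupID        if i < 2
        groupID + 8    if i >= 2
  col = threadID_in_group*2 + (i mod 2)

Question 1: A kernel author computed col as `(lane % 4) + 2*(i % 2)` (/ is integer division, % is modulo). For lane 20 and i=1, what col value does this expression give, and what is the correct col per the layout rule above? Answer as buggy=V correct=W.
`(lane % 4) + 2*(i % 2)`[20,1]->2
lane 20: gid=5 (20/4), tid=0 (20%4)
i=1: r=5+0=5, c=0*2+1=1
col: 2 vs 1

buggy=2 correct=1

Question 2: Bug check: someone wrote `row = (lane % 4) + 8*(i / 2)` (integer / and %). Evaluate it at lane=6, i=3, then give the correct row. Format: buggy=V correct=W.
buggy=10 correct=9

`(lane % 4) + 8*(i / 2)`[6,3]⇒10
L=6⇒gr=6>>2=1, th=6&3=2
[3]⇒row 1+8=9  col 2·2+1=5
row: 10 vs 9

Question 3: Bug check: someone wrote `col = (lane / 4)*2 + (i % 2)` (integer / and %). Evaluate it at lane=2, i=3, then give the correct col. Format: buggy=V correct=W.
buggy=1 correct=5

`(lane / 4)*2 + (i % 2)`[2,3]⇒1
lane 2⇒2/4=0, 2 mod 4=2
i=3  r:0+8⇒8  c:2·2+1⇒5
col: 1 vs 5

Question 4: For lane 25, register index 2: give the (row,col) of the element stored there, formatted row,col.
lane 25→25/4=6, 25 mod 4=1
i=2  r:6+8→14  c:2·1+0→2

14,2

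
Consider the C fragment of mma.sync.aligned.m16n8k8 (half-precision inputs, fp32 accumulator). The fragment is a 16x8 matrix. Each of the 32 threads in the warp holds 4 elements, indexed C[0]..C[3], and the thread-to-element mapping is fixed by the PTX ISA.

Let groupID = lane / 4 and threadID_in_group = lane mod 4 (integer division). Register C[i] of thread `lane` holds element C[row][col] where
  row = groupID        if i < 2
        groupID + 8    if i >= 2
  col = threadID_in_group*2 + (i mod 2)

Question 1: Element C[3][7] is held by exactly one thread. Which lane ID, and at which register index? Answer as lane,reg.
15,1

r=3⇒gr=3,Rb=0  c=7⇒th=3,odd=1
L=3*4+3=15  i=0*2+1=1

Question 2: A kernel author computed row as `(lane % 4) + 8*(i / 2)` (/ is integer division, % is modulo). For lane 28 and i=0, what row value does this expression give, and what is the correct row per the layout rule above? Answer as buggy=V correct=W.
`(lane % 4) + 8*(i / 2)`[28,0]→0
28: G=7,T=0
[0] (7+0,0*2+0) = (7,0)
row: 0 vs 7

buggy=0 correct=7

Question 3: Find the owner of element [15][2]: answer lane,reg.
29,2

r: 15->gid=7,r8=1  c: 2->tid=1,i&1=0
L=7*4+1=29  i=1*2+0=2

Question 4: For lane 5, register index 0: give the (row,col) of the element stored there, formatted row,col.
1,2

5: gr=1,th=1
[0] (1+0,1*2+0) = (1,2)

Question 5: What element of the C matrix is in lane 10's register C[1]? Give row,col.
2,5

lane 10: gr=2 (10/4), th=2 (10%4)
i=1: r=2+0=2, c=2*2+1=5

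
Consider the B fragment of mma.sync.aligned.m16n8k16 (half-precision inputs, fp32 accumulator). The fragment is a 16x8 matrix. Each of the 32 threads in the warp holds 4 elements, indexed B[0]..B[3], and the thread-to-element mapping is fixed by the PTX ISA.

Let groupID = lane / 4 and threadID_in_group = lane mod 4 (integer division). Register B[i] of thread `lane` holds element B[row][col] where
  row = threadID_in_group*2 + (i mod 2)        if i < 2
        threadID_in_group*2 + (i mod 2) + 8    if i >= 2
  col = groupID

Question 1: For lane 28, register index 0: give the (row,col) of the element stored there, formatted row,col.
0,7

lane 28: grp=7 (28/4), tig=0 (28%4)
i=0: r=0*2+0+0=0, c=grp=7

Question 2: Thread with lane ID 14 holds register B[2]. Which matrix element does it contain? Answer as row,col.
lane 14: G=3 (14/4), T=2 (14%4)
i=2: r=2*2+0+8=12, c=G=3

12,3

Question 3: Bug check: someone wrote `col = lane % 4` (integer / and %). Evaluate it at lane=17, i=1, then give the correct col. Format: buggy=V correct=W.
buggy=1 correct=4

`lane % 4`[17,1]->1
lane 17->17/4=4, 17 mod 4=1
i=1  r:2·1+1+0->3  c:4
col: 1 vs 4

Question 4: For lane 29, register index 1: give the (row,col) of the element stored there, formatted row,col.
3,7

lane 29→29/4=7, 29 mod 4=1
i=1  r:2·1+1+0→3  c:7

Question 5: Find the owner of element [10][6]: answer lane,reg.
c=6->g=6  r=10->rb=1,t=1,b0=0
L=6*4+1=25  i=1*2+0=2

25,2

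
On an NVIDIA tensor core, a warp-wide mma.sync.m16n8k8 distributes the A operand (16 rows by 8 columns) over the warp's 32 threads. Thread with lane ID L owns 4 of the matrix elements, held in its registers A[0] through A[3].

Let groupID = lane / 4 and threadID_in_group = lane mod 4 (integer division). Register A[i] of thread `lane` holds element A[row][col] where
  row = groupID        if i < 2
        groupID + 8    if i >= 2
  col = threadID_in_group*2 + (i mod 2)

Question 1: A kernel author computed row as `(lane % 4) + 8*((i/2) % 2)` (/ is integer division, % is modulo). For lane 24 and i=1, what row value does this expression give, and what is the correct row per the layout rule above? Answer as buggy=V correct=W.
`(lane % 4) + 8*((i/2) % 2)`[24,1]->0
lane 24->24/4=6, 24 mod 4=0
i=1  r:6+0->6  c:2·0+1->1
row: 0 vs 6

buggy=0 correct=6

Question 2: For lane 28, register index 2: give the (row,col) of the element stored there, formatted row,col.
L=28→G=28>>2=7, T=28&3=0
[2]→row 7+8=15  col 0·2+0=0

15,0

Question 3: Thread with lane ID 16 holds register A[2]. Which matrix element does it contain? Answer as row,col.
lane 16: G=4 (16/4), T=0 (16%4)
i=2: r=4+8=12, c=0*2+0=0

12,0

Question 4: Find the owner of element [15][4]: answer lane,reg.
r: 15->gid=7,r8=1  c: 4->tid=2,i&1=0
L=7*4+2=30  i=1*2+0=2

30,2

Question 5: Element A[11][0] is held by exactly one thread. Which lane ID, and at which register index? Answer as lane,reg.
r=11⇒gr=3,Rb=1  c=0⇒th=0,odd=0
L=3*4+0=12  i=1*2+0=2

12,2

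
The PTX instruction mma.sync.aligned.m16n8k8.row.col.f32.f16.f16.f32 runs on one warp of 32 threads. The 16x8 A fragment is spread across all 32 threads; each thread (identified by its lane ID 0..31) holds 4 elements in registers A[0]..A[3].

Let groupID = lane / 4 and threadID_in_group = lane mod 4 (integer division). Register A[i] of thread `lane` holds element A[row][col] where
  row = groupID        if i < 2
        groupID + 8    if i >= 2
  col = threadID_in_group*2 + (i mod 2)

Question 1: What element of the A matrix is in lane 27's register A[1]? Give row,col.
6,7

L=27->g=27>>2=6, t=27&3=3
[1]->row 6+0=6  col 3·2+1=7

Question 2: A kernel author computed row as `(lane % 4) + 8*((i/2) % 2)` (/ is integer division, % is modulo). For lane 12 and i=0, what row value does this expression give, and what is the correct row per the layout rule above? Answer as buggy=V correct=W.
buggy=0 correct=3

`(lane % 4) + 8*((i/2) % 2)`[12,0]⇒0
lane 12: gr=3 (12/4), th=0 (12%4)
i=0: r=3+0=3, c=0*2+0=0
row: 0 vs 3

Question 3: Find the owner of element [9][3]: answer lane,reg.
5,3

r=9⇒gr=1,Rb=1  c=3⇒th=1,odd=1
L=1*4+1=5  i=1*2+1=3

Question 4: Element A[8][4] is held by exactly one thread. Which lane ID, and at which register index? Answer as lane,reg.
2,2

r: 8->gid=0,r8=1  c: 4->tid=2,i&1=0
L=0*4+2=2  i=1*2+0=2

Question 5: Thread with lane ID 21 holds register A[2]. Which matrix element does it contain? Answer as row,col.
13,2

L=21=>grp=21>>2=5, tig=21&3=1
[2]=>row 5+8=13  col 1·2+0=2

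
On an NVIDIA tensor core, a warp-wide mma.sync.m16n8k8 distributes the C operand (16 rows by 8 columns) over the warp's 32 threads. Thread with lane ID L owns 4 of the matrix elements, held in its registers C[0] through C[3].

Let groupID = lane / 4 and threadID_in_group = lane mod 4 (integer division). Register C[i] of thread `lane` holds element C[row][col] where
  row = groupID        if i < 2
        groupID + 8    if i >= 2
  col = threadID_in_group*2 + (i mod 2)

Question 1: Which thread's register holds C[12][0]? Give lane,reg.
r=12->g=4,rb=1  c=0->t=0,b0=0
L=4*4+0=16  i=1*2+0=2

16,2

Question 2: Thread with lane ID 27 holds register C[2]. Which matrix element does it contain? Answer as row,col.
14,6

lane 27=>27/4=6, 27 mod 4=3
i=2  r:6+8=>14  c:2·3+0=>6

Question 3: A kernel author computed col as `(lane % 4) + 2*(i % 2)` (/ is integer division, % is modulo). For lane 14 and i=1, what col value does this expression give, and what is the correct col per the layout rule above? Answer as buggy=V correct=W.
buggy=4 correct=5

`(lane % 4) + 2*(i % 2)`[14,1]=>4
14: grp=3,tig=2
[1] (3+0,2*2+1) = (3,5)
col: 4 vs 5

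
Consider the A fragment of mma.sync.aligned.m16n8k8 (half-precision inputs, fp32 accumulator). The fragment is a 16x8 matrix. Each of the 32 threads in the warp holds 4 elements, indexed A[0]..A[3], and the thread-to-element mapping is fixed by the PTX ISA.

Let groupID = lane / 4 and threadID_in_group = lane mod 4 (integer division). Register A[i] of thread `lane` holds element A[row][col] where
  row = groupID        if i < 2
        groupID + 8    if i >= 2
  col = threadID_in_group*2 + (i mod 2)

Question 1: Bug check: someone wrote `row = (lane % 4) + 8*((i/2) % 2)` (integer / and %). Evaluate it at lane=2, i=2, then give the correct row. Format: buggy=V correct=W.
`(lane % 4) + 8*((i/2) % 2)`[2,2]→10
lane 2: G=0 (2/4), T=2 (2%4)
i=2: r=0+8=8, c=2*2+0=4
row: 10 vs 8

buggy=10 correct=8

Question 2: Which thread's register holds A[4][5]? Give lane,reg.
r:4=>grp=4,rB=0  c:5=>tig=2,lo=1
L=4*4+2=18  i=0*2+1=1

18,1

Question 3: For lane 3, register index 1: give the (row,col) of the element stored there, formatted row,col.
lane 3->3/4=0, 3 mod 4=3
i=1  r:0+0->0  c:2·3+1->7

0,7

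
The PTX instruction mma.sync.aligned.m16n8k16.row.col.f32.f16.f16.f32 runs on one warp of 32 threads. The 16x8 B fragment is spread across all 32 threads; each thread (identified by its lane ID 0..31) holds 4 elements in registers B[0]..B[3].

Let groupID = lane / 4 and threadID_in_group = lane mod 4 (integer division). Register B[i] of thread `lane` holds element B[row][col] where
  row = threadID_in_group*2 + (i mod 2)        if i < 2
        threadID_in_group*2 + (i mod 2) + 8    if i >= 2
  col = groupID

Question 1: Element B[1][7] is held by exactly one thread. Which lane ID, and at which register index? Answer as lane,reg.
28,1

c: 7->gid=7  r: 1->r8=0,tid=0,i&1=1
L=7*4+0=28  i=0*2+1=1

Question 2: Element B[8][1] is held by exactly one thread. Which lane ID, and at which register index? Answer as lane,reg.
4,2

c=1->g=1  r=8->rb=1,t=0,b0=0
L=1*4+0=4  i=1*2+0=2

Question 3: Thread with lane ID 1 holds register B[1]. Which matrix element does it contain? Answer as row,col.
3,0

lane 1: g=0 (1/4), t=1 (1%4)
i=1: r=1*2+1+0=3, c=g=0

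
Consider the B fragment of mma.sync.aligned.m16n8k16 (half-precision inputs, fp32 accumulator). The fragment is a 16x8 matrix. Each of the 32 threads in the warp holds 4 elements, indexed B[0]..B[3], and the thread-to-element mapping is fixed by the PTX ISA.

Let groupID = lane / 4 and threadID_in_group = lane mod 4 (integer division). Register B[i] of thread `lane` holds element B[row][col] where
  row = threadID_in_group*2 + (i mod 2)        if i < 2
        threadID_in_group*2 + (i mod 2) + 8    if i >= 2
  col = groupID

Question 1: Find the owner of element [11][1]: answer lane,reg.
5,3

c=1->g=1  r=11->rb=1,t=1,b0=1
L=1*4+1=5  i=1*2+1=3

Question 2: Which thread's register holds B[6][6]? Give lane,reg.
27,0

c=6⇒gr=6  r=6⇒Rb=0,th=3,odd=0
L=6*4+3=27  i=0*2+0=0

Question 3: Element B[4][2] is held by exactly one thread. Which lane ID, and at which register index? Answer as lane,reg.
c:2=>grp=2  r:4=>rB=0,tig=2,lo=0
L=2*4+2=10  i=0*2+0=0

10,0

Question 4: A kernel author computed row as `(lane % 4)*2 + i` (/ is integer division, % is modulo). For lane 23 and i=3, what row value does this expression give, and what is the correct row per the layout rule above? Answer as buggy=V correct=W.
buggy=9 correct=15

`(lane % 4)*2 + i`[23,3]→9
23: G=5,T=3
[3] (3*2+1+8,5) = (15,5)
row: 9 vs 15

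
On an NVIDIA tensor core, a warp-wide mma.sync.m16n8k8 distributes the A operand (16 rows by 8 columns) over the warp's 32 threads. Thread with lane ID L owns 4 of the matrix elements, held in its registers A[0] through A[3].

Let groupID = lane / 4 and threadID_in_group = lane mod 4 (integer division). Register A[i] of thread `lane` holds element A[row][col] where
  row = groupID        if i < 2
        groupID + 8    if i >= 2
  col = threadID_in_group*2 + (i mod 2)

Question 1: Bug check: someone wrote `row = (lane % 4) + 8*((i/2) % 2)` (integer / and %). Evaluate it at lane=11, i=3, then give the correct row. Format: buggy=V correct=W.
`(lane % 4) + 8*((i/2) % 2)`[11,3]->11
lane 11->11/4=2, 11 mod 4=3
i=3  r:2+8->10  c:2·3+1->7
row: 11 vs 10

buggy=11 correct=10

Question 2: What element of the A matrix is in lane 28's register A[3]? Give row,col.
15,1

L=28=>grp=28>>2=7, tig=28&3=0
[3]=>row 7+8=15  col 0·2+1=1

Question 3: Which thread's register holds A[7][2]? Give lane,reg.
29,0

r=7→G=7,rhi=0  c=2→T=1,p=0
L=7*4+1=29  i=0*2+0=0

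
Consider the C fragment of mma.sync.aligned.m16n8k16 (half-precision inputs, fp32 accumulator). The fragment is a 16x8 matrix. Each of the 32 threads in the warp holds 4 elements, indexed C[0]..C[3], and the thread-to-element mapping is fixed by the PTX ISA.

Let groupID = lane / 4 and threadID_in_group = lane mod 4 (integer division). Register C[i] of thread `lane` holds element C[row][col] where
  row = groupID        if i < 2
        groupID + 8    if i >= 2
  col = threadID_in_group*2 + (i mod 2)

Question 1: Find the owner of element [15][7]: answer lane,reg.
r: 15->gid=7,r8=1  c: 7->tid=3,i&1=1
L=7*4+3=31  i=1*2+1=3

31,3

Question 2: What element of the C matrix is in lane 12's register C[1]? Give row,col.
3,1

L=12->g=12>>2=3, t=12&3=0
[1]->row 3+0=3  col 0·2+1=1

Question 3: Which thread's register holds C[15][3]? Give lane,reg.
r: 15->gid=7,r8=1  c: 3->tid=1,i&1=1
L=7*4+1=29  i=1*2+1=3

29,3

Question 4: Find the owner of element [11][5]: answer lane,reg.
r: 11->gid=3,r8=1  c: 5->tid=2,i&1=1
L=3*4+2=14  i=1*2+1=3

14,3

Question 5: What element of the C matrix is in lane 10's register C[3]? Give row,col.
10,5

L=10->gid=10>>2=2, tid=10&3=2
[3]->row 2+8=10  col 2·2+1=5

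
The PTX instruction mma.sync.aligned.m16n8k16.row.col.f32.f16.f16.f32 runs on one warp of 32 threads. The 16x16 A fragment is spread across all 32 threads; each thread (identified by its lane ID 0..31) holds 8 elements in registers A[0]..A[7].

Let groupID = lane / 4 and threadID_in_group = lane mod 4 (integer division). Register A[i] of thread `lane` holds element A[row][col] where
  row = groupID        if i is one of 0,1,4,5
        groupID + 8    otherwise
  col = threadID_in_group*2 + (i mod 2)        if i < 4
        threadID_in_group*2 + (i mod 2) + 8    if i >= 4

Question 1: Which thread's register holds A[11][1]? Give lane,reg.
r=11→G=3,rhi=1  c=1→chi=0,T=0,p=1
L=3*4+0=12  i=0*4+1*2+1=3

12,3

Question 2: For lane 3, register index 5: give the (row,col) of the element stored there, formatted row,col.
lane 3: gid=0 (3/4), tid=3 (3%4)
i=5: r=0+0=0, c=3*2+1+8=15

0,15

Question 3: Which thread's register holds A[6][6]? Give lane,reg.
27,0

r=6->g=6,rb=0  c=6->cb=0,t=3,b0=0
L=6*4+3=27  i=0*4+0*2+0=0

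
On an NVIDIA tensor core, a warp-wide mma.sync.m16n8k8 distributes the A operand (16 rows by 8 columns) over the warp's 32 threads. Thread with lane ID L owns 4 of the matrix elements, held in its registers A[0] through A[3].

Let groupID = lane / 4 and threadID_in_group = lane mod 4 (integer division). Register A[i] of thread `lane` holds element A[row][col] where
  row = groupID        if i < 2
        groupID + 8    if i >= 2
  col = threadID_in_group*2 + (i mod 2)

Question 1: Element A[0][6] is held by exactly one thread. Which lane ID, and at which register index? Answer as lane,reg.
r:0=>grp=0,rB=0  c:6=>tig=3,lo=0
L=0*4+3=3  i=0*2+0=0

3,0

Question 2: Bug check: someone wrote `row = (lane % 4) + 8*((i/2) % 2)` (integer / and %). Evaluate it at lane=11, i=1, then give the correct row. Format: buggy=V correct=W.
buggy=3 correct=2

`(lane % 4) + 8*((i/2) % 2)`[11,1]->3
11: gid=2,tid=3
[1] (2+0,3*2+1) = (2,7)
row: 3 vs 2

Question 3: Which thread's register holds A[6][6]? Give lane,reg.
27,0

r=6→G=6,rhi=0  c=6→T=3,p=0
L=6*4+3=27  i=0*2+0=0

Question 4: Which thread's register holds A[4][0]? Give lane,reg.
r=4->g=4,rb=0  c=0->t=0,b0=0
L=4*4+0=16  i=0*2+0=0

16,0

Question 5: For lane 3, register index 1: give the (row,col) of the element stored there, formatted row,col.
0,7

lane 3: gr=0 (3/4), th=3 (3%4)
i=1: r=0+0=0, c=3*2+1=7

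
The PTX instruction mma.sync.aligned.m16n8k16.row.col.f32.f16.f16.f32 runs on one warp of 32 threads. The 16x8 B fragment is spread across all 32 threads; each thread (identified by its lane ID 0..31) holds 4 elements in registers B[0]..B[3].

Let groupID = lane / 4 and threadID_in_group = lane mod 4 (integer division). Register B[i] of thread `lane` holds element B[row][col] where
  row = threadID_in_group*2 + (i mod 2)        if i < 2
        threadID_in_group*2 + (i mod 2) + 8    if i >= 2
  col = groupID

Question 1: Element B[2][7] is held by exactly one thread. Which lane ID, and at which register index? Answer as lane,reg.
c: 7->gid=7  r: 2->r8=0,tid=1,i&1=0
L=7*4+1=29  i=0*2+0=0

29,0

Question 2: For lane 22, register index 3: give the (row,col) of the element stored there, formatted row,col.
lane 22: g=5 (22/4), t=2 (22%4)
i=3: r=2*2+1+8=13, c=g=5

13,5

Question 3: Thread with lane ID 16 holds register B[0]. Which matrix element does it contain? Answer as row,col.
16: gid=4,tid=0
[0] (0*2+0+0,4) = (0,4)

0,4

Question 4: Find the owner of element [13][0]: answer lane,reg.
c:0=>grp=0  r:13=>rB=1,tig=2,lo=1
L=0*4+2=2  i=1*2+1=3

2,3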